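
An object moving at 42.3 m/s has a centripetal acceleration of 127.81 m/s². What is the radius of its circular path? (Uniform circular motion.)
r = v²/a_c = 42.3²/127.81 = 14.0 m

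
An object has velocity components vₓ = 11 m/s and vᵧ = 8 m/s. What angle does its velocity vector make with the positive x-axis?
θ = arctan(vᵧ/vₓ) = arctan(8/11) = 36.03°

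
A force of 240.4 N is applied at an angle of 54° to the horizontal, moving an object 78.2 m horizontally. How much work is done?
W = Fd cosθ = 240.4×78.2×cos(54°) = 11050.0 J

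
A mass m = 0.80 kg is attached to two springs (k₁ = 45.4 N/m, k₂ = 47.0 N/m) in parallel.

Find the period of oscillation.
k_eq = k₁+k₂ = 92.4 N/m
T = 2π√(m/k_eq) = 2π√(0.8/92.4) = 0.5846 s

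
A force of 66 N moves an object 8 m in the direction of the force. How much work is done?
W = Fd = 66×8 = 528.0 J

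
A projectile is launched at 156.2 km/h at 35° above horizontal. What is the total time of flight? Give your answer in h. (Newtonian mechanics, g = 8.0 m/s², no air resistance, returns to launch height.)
T = 2v₀sin(θ)/g (with unit conversion) = 0.001728 h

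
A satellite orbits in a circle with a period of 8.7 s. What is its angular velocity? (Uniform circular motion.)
ω = 2π/T = 2π/8.7 = 0.7222 rad/s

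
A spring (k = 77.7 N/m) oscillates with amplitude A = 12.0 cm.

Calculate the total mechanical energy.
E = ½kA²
E = ½kA² = ½×77.7×(0.12)² = 0.5594 J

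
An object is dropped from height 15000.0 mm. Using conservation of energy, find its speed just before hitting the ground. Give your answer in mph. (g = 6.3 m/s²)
mgh = ½mv² → v = √(2gh) = √(2×6.3×15) = 13.75 m/s = 30.75 mph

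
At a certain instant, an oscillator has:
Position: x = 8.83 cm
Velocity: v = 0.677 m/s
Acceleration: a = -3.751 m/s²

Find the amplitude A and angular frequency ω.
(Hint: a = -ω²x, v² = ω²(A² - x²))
a = −ω²x → ω = √(|a|/x) = √(3.751/0.0883) = 6.518 rad/s
v² = ω²(A² − x²) → A = √(x² + v²/ω²) = √(0.0883² + 0.677²/6.518²) = 0.1363 m = 13.63 cm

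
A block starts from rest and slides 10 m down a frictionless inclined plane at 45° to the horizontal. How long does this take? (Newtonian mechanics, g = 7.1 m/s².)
a = g sin(θ) = 7.1 × sin(45°) = 5.02 m/s²
t = √(2d/a) = √(2 × 10 / 5.02) = 2.0 s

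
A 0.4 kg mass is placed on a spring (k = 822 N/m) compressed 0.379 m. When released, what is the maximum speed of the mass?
½kx² = ½mv² → v = x√(k/m) = 0.379×√(822/0.4) = 17.18 m/s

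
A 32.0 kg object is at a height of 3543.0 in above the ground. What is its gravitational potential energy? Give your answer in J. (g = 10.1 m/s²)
PE = mgh = 32 kg × 10.1 m/s² × 89.99 m = 2.909e+04 J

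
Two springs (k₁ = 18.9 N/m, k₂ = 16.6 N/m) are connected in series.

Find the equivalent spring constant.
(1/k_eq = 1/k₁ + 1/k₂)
1/k_eq = 1/18.9 + 1/16.6 = 0.11315; k_eq = 8.838 N/m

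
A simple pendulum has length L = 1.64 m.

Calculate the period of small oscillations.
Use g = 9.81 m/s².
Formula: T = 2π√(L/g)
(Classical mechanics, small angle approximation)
T = 2π√(L/g) = 2π√(1.64/9.81) = 2.569 s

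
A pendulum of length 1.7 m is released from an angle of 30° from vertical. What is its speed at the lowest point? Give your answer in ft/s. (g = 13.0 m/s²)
h = L(1 − cosθ) = 1.7×(1 − cos30°) = 0.2278 m
v = √(2gh) = √(2×13.0×0.2278) = 2.433 m/s = 7.984 ft/s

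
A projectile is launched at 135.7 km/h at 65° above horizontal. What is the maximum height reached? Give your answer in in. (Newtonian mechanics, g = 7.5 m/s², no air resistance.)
H = v₀²sin²(θ)/(2g) (with unit conversion) = 3063.0 in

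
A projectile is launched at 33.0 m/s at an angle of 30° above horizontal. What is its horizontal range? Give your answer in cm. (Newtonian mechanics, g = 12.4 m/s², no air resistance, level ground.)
R = v₀² sin(2θ) / g (with unit conversion) = 7606.0 cm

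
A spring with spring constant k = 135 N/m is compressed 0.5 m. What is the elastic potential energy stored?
PE = ½kx² = ½×135×0.5² = 16.88 J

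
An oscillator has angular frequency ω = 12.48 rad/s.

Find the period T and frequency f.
T = 2π/ω = 2π/12.48 = 0.5035 s; f = ω/2π = 1.986 Hz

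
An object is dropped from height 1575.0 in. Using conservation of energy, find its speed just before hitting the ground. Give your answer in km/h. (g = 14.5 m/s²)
mgh = ½mv² → v = √(2gh) = √(2×14.5×40) = 34.06 m/s = 122.6 km/h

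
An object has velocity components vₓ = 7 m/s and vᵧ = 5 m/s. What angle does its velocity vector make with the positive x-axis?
θ = arctan(vᵧ/vₓ) = arctan(5/7) = 35.54°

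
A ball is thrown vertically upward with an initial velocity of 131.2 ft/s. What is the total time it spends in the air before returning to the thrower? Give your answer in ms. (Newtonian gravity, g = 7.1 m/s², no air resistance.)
t_total = 2v₀/g (with unit conversion) = 11260.0 ms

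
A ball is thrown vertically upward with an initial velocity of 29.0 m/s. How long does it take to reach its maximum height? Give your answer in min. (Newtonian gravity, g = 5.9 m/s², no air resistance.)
t_up = v₀/g (with unit conversion) = 0.08192 min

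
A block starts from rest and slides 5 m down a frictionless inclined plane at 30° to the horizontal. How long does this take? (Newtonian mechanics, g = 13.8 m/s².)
a = g sin(θ) = 13.8 × sin(30°) = 6.9 m/s²
t = √(2d/a) = √(2 × 5 / 6.9) = 1.2 s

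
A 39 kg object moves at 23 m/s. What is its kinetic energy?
KE = ½mv² = ½×39×23² = 10315.5 J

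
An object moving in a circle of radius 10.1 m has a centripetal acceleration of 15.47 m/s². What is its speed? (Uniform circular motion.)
v = √(a_c × r) = √(15.47 × 10.1) = 12.5 m/s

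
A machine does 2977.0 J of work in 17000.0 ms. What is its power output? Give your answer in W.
P = W/t = 2977 J / 17 s = 175.1 W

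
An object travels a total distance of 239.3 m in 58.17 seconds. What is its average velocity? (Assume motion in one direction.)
v_avg = Δd / Δt = 239.3 / 58.17 = 4.11 m/s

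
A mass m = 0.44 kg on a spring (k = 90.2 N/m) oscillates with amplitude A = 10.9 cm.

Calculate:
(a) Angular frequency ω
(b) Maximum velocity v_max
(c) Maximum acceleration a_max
ω = √(k/m) = √(90.2/0.44) = 14.32 rad/s
v_max = ωA = 14.32×0.109 = 1.561 m/s
a_max = ω²A = 14.32²×0.109 = 22.34 m/s²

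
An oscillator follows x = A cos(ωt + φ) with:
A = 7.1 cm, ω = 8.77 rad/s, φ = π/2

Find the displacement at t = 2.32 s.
x = A cos(ωt + φ) = 7.1×cos(8.77×2.32 + π/2) = -7.081 cm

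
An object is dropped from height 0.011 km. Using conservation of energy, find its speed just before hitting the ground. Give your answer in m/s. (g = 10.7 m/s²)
mgh = ½mv² → v = √(2gh) = √(2×10.7×11) = 15.34 m/s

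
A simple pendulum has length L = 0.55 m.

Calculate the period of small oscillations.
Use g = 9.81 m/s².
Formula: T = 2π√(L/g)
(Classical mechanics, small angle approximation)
T = 2π√(L/g) = 2π√(0.55/9.81) = 1.488 s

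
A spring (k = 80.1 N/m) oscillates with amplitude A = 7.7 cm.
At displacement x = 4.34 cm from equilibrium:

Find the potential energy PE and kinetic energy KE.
E_total = ½kA² = ½×80.1×(0.077)² = 0.2375 J
PE = ½kx² = ½×80.1×(0.0434)² = 0.07544 J
KE = E_total − PE = 0.162 J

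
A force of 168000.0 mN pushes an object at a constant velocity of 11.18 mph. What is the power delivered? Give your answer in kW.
P = Fv = 168 N × 4.998 m/s = 839.6 W = 0.8396 kW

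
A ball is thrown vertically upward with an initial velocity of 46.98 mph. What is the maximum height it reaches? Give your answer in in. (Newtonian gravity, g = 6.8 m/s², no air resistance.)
h_max = v₀²/(2g) (with unit conversion) = 1277.0 in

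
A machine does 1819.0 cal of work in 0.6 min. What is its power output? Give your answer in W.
P = W/t = 7611 J / 36 s = 211.4 W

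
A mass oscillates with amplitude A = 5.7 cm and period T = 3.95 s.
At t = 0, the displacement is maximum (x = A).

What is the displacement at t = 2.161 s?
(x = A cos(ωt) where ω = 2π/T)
ω = 2π/T = 2π/3.95 = 1.591 rad/s
x = A cos(ωt) = 5.7×cos(1.591×2.161) = -5.452 cm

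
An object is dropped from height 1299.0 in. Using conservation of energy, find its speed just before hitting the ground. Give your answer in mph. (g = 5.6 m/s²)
mgh = ½mv² → v = √(2gh) = √(2×5.6×32.99) = 19.22 m/s = 43.0 mph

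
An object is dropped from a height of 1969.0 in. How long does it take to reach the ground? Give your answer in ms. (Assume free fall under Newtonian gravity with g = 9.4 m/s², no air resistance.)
t = √(2h/g) (with unit conversion) = 3262.0 ms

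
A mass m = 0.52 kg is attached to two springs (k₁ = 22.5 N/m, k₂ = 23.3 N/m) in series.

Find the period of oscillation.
k_eq = k₁k₂/(k₁+k₂) = 11.45 N/m
T = 2π√(m/k_eq) = 2π√(0.52/11.45) = 1.339 s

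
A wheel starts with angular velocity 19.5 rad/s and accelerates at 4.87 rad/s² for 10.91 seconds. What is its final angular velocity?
ω = ω₀ + αt = 19.5 + 4.87 × 10.91 = 72.63 rad/s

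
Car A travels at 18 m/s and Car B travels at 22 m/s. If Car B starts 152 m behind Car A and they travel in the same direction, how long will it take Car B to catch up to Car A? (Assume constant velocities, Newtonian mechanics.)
Relative speed: v_rel = 22 - 18 = 4 m/s
Time to catch: t = d₀/v_rel = 152/4 = 38.0 s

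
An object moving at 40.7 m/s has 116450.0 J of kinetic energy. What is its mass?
KE = ½mv² → m = 2KE/v² = 2×116450.0/40.7² = 140.6 kg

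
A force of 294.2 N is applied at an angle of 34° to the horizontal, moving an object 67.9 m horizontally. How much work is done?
W = Fd cosθ = 294.2×67.9×cos(34°) = 16561.0 J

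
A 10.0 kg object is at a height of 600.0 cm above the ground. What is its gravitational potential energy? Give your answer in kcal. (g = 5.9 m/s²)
PE = mgh = 10 kg × 5.9 m/s² × 6 m = 354 J = 0.08461 kcal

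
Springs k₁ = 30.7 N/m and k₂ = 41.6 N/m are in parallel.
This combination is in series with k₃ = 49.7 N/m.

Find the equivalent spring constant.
k₁₂ = k₁ + k₂ = 72.3 N/m (parallel)
1/k_eq = 1/k₁₂ + 1/k₃ → k_eq = 29.45 N/m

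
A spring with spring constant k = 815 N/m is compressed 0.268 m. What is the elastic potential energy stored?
PE = ½kx² = ½×815×0.268² = 29.27 J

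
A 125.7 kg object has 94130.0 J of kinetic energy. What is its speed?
KE = ½mv² → v = √(2KE/m) = √(2×94130.0/125.7) = 38.7 m/s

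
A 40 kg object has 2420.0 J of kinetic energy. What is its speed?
KE = ½mv² → v = √(2KE/m) = √(2×2420.0/40) = 11.0 m/s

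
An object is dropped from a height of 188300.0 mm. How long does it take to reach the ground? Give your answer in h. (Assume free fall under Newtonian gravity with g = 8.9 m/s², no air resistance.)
t = √(2h/g) (with unit conversion) = 0.001807 h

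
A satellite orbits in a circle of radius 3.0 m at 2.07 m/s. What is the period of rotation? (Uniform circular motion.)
T = 2πr/v = 2π×3.0/2.07 = 9.11 s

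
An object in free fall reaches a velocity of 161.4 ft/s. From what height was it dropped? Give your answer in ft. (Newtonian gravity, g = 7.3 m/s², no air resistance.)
h = v²/(2g) (with unit conversion) = 543.8 ft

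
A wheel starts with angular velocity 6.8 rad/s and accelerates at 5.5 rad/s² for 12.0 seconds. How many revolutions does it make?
θ = ω₀t + ½αt² = 6.8×12.0 + ½×5.5×12.0² = 477.6 rad
Revolutions = θ/(2π) = 477.6/(2π) = 76.01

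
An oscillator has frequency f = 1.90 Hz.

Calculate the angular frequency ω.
ω = 2πf = 2π×1.9 = 11.94 rad/s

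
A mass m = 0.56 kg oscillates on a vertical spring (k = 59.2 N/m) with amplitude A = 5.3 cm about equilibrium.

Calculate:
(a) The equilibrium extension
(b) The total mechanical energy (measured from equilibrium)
x_eq = mg/k = 0.56×9.81/59.2 = 0.0928 m = 9.28 cm
E = ½kA² = ½×59.2×(0.053)² = 0.08315 J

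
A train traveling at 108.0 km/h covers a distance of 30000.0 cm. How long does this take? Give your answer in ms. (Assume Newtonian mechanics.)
t = d/v (with unit conversion) = 10000.0 ms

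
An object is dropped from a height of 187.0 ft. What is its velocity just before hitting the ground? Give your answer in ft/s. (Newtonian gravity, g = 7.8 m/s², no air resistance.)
v = √(2gh) (with unit conversion) = 97.83 ft/s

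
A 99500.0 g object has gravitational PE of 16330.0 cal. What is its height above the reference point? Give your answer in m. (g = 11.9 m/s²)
PE = mgh → h = PE/(mg) = 6.832e+04 J / (99.5 kg × 11.9 m/s²) = 57.7 m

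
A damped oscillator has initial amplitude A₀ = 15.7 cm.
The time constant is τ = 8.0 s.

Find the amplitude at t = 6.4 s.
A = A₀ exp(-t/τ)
A = A₀ exp(−t/τ) = 15.7×exp(−6.4/8.0) = 7.054 cm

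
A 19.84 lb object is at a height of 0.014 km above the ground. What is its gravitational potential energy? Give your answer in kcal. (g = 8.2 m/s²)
PE = mgh = 8.999 kg × 8.2 m/s² × 14 m = 1033 J = 0.2469 kcal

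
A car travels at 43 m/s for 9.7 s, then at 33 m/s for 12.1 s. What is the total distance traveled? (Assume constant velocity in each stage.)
d₁ = v₁t₁ = 43 × 9.7 = 417.1 m
d₂ = v₂t₂ = 33 × 12.1 = 399.3 m
d_total = 417.1 + 399.3 = 816.4 m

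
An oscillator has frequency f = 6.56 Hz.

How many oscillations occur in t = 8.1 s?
n = f×t = 6.56×8.1 = 53.14 oscillations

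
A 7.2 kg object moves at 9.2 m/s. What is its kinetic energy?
KE = ½mv² = ½×7.2×9.2² = 304.704 J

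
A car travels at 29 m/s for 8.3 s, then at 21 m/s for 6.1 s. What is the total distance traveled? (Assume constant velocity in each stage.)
d₁ = v₁t₁ = 29 × 8.3 = 240.7 m
d₂ = v₂t₂ = 21 × 6.1 = 128.1 m
d_total = 240.7 + 128.1 = 368.8 m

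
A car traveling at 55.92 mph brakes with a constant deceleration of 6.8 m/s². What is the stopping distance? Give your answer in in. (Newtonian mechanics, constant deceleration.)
d = v₀² / (2a) (with unit conversion) = 1809.0 in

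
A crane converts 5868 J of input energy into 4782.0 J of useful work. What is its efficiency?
η = W_out/W_in = 4782.0/5868 = 0.8149 = 81.49%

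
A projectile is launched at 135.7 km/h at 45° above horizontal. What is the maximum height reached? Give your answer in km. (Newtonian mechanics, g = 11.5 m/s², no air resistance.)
H = v₀²sin²(θ)/(2g) (with unit conversion) = 0.03089 km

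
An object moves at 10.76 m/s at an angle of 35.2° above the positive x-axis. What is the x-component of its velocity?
vₓ = v cos(θ) = 10.76 × cos(35.2°) = 8.79 m/s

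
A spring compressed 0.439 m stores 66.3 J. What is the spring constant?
PE = ½kx² → k = 2PE/x² = 2×66.3/0.439² = 688.0 N/m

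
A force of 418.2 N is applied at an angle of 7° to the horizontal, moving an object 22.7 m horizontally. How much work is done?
W = Fd cosθ = 418.2×22.7×cos(7°) = 9422.4 J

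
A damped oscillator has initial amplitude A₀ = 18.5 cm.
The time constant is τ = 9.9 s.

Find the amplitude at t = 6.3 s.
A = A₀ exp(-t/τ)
A = A₀ exp(−t/τ) = 18.5×exp(−6.3/9.9) = 9.79 cm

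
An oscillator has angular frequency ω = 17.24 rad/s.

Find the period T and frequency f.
T = 2π/ω = 2π/17.24 = 0.3645 s; f = ω/2π = 2.744 Hz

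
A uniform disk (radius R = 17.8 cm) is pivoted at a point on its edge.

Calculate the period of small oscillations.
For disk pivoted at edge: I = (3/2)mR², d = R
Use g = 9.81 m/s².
I/m = (3/2)R² = 0.04753 m²; d = R = 0.178 m
T = 2π√((3/2)R²/(gR)) = 2π√(3R/(2g)) = 1.037 s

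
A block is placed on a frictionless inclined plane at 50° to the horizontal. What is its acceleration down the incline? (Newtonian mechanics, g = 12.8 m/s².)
a = g sin(θ) = 12.8 × sin(50°) = 12.8 × 0.766 = 9.81 m/s²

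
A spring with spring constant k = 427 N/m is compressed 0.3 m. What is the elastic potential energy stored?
PE = ½kx² = ½×427×0.3² = 19.21 J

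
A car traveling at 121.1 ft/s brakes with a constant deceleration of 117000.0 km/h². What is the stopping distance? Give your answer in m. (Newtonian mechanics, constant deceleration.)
d = v₀² / (2a) (with unit conversion) = 75.46 m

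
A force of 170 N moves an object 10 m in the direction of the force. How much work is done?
W = Fd = 170×10 = 1700.0 J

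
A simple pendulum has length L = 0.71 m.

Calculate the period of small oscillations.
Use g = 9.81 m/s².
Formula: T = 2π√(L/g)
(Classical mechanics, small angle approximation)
T = 2π√(L/g) = 2π√(0.71/9.81) = 1.69 s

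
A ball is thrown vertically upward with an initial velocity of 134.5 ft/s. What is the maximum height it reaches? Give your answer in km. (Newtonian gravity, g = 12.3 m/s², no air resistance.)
h_max = v₀²/(2g) (with unit conversion) = 0.06832 km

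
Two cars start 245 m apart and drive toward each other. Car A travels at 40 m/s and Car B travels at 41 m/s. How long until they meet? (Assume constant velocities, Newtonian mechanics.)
Combined speed: v_combined = 40 + 41 = 81 m/s
Time to meet: t = d/81 = 245/81 = 3.02 s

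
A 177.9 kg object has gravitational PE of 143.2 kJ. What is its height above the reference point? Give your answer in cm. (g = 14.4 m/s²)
PE = mgh → h = PE/(mg) = 1.432e+05 J / (177.9 kg × 14.4 m/s²) = 55.9 m = 5590.0 cm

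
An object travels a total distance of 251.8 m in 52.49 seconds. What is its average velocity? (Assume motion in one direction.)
v_avg = Δd / Δt = 251.8 / 52.49 = 4.8 m/s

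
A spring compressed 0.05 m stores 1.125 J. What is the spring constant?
PE = ½kx² → k = 2PE/x² = 2×1.125/0.05² = 900.0 N/m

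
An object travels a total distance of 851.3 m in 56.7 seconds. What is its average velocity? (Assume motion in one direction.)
v_avg = Δd / Δt = 851.3 / 56.7 = 15.01 m/s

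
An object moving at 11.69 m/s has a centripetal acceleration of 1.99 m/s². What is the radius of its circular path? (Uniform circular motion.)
r = v²/a_c = 11.69²/1.99 = 68.67 m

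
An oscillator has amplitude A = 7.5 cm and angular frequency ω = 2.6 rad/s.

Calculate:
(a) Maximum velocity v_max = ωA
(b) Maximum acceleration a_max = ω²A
v_max = ωA = 2.6×0.075 = 0.195 m/s
a_max = ω²A = 2.6²×0.075 = 0.507 m/s²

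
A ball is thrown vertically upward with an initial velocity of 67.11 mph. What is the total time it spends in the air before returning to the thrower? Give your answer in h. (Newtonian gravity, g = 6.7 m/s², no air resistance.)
t_total = 2v₀/g (with unit conversion) = 0.002488 h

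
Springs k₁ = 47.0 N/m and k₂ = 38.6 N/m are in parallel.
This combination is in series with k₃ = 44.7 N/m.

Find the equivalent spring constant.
k₁₂ = k₁ + k₂ = 85.6 N/m (parallel)
1/k_eq = 1/k₁₂ + 1/k₃ → k_eq = 29.37 N/m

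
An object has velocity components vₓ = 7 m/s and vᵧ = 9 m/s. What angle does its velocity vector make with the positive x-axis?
θ = arctan(vᵧ/vₓ) = arctan(9/7) = 52.13°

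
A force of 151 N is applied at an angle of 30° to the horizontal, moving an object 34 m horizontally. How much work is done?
W = Fd cosθ = 151×34×cos(30°) = 4446.2 J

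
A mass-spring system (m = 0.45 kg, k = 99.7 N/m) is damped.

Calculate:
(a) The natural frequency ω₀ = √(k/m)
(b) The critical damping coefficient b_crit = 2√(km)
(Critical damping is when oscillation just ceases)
ω₀ = √(k/m) = √(99.7/0.45) = 14.88 rad/s
b_crit = 2√(km) = 2√(99.7×0.45) = 13.4 kg/s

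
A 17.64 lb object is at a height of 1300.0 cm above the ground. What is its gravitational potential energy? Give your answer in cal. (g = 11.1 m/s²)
PE = mgh = 8.001 kg × 11.1 m/s² × 13 m = 1155 J = 276.0 cal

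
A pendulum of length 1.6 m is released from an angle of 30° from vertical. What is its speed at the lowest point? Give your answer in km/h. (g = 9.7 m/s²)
h = L(1 − cosθ) = 1.6×(1 − cos30°) = 0.2144 m
v = √(2gh) = √(2×9.7×0.2144) = 2.039 m/s = 7.341 km/h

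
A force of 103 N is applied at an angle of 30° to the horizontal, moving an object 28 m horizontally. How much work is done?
W = Fd cosθ = 103×28×cos(30°) = 2497.6 J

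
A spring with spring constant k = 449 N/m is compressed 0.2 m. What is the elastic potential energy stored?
PE = ½kx² = ½×449×0.2² = 8.98 J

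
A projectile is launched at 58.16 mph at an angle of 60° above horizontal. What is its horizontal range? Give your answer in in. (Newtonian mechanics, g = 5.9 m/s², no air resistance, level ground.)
R = v₀² sin(2θ) / g (with unit conversion) = 3906.0 in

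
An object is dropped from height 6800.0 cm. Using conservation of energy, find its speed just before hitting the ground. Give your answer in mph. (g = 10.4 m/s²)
mgh = ½mv² → v = √(2gh) = √(2×10.4×68) = 37.61 m/s = 84.13 mph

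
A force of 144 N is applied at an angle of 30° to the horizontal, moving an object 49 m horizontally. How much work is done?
W = Fd cosθ = 144×49×cos(30°) = 6110.7 J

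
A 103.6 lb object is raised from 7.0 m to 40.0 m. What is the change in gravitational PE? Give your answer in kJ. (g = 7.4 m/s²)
ΔPE = mg(h₂ − h₁) = 46.99 kg × 7.4 m/s² × (40 − 7) m = 1.148e+04 J = 11.48 kJ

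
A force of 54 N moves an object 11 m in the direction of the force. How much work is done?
W = Fd = 54×11 = 594.0 J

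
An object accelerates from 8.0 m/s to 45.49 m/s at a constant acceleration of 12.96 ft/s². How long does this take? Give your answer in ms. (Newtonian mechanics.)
t = (v - v₀)/a (with unit conversion) = 9491.0 ms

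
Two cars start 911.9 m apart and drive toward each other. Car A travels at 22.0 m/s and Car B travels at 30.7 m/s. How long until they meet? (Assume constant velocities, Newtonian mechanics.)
Combined speed: v_combined = 22.0 + 30.7 = 52.7 m/s
Time to meet: t = d/52.7 = 911.9/52.7 = 17.3 s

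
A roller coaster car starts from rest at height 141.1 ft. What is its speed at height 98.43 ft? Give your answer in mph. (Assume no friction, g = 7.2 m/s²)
mgh₁ = ½mv₂² + mgh₂ → v₂ = √(2g(h₁−h₂)) = √(2×7.2×(43.01−30)) = 13.69 m/s = 30.61 mph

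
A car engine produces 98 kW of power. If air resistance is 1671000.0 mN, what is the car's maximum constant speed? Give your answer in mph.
P = Fv → v = P/F = 98000 W / 1671 N = 58.65 m/s = 131.2 mph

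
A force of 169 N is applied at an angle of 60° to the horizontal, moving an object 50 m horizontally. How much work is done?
W = Fd cosθ = 169×50×cos(60°) = 4225.0 J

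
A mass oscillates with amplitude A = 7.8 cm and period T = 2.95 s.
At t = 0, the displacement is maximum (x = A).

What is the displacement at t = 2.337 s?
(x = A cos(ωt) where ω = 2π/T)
ω = 2π/T = 2π/2.95 = 2.13 rad/s
x = A cos(ωt) = 7.8×cos(2.13×2.337) = 2.044 cm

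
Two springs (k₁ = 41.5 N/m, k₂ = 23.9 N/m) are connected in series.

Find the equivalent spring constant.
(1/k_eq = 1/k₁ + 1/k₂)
1/k_eq = 1/41.5 + 1/23.9 = 0.065937; k_eq = 15.17 N/m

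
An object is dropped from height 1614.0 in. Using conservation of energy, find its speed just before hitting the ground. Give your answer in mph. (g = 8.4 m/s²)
mgh = ½mv² → v = √(2gh) = √(2×8.4×41) = 26.24 m/s = 58.71 mph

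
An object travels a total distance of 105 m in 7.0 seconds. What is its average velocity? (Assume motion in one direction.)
v_avg = Δd / Δt = 105 / 7.0 = 15.0 m/s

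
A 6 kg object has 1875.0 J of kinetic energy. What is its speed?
KE = ½mv² → v = √(2KE/m) = √(2×1875.0/6) = 25.0 m/s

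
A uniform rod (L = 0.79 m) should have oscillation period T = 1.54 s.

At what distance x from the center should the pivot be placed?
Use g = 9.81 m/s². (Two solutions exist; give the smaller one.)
T = 2π√((L²/12 + x²)/(gx)). Let c = T²g/(4π²) = 0.5893.
x² − cx + L²/12 = 0 → x = (c − √(c² − L²/3))/2 = 0.1081 m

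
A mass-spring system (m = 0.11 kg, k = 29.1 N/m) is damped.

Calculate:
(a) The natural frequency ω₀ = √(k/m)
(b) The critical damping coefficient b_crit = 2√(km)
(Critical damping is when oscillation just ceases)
ω₀ = √(k/m) = √(29.1/0.11) = 16.26 rad/s
b_crit = 2√(km) = 2√(29.1×0.11) = 3.578 kg/s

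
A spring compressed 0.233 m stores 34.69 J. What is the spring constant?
PE = ½kx² → k = 2PE/x² = 2×34.69/0.233² = 1278.0 N/m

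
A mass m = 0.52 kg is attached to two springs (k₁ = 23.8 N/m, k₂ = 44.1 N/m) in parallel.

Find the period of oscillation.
k_eq = k₁+k₂ = 67.9 N/m
T = 2π√(m/k_eq) = 2π√(0.52/67.9) = 0.5499 s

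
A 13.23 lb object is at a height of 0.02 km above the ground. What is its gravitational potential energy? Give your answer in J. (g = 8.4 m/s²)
PE = mgh = 6.001 kg × 8.4 m/s² × 20 m = 1008 J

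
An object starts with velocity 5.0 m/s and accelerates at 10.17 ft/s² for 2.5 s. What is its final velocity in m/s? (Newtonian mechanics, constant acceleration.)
v = v₀ + at (with unit conversion) = 12.75 m/s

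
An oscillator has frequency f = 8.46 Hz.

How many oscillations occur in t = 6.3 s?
n = f×t = 8.46×6.3 = 53.3 oscillations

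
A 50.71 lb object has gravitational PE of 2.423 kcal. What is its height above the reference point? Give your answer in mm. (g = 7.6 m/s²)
PE = mgh → h = PE/(mg) = 1.014e+04 J / (23 kg × 7.6 m/s²) = 57.99 m = 57990.0 mm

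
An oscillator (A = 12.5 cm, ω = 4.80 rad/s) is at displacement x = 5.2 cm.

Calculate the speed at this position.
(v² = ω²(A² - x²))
v = ω√(A² − x²) = 4.8×√(0.125² − 0.052²) = 0.5456 m/s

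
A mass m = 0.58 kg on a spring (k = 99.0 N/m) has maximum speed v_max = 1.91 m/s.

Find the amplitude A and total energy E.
½mv²_max = ½kA² → A = v_max√(m/k) = 1.91×√(0.58/99.0) = 0.1462 m = 14.62 cm
E = ½mv²_max = ½×0.58×1.91² = 1.058 J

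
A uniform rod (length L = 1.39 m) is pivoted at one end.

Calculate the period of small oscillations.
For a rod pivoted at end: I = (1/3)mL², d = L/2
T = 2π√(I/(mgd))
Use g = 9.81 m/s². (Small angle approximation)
I/m = (1/3)L² = 0.644 m²; d = L/2 = 0.695 m
T = 2π√(I/(mgd)) = 2π√(0.644/(9.81×0.695)) = 1.931 s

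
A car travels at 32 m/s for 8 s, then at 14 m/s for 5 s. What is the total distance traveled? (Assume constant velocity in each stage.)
d₁ = v₁t₁ = 32 × 8 = 256 m
d₂ = v₂t₂ = 14 × 5 = 70 m
d_total = 256 + 70 = 326 m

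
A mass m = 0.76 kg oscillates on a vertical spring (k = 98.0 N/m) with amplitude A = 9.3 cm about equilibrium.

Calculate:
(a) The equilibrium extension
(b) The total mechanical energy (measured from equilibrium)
x_eq = mg/k = 0.76×9.81/98.0 = 0.07608 m = 7.608 cm
E = ½kA² = ½×98.0×(0.093)² = 0.4238 J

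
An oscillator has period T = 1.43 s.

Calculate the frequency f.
f = 1/T = 1/1.43 = 0.6993 Hz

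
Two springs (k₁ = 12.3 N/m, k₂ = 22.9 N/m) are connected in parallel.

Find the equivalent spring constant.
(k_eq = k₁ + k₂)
k_eq = k₁ + k₂ = 12.3 + 22.9 = 35.2 N/m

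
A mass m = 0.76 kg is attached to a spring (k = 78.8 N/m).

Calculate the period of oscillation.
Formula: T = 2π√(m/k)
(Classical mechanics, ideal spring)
T = 2π√(m/k) = 2π√(0.76/78.8) = 0.6171 s; f = 1/T = 1.621 Hz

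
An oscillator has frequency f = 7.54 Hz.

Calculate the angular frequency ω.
ω = 2πf = 2π×7.54 = 47.38 rad/s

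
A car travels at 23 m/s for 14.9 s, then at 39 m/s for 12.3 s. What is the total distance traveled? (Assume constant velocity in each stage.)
d₁ = v₁t₁ = 23 × 14.9 = 342.7 m
d₂ = v₂t₂ = 39 × 12.3 = 479.7 m
d_total = 342.7 + 479.7 = 822.4 m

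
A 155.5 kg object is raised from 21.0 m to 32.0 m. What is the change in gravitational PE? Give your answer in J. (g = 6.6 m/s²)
ΔPE = mg(h₂ − h₁) = 155.5 kg × 6.6 m/s² × (32 − 21) m = 1.129e+04 J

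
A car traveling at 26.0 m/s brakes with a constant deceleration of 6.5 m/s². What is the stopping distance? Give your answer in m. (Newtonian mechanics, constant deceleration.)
d = v₀² / (2a) = 52.0 m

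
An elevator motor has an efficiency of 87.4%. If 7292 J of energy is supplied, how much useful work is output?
W_out = η × W_in = 0.874 × 7292 = 6373.2 J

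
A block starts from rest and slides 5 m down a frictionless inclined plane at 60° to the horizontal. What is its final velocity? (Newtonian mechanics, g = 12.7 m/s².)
a = g sin(θ) = 12.7 × sin(60°) = 11.0 m/s²
v = √(2ad) = √(2 × 11.0 × 5) = 10.49 m/s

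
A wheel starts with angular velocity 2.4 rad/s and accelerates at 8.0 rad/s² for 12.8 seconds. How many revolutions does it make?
θ = ω₀t + ½αt² = 2.4×12.8 + ½×8.0×12.8² = 686.08 rad
Revolutions = θ/(2π) = 686.08/(2π) = 109.19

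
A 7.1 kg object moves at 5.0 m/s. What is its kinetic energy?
KE = ½mv² = ½×7.1×5.0² = 88.75 J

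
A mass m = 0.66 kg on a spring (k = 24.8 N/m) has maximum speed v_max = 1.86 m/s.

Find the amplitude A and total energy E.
½mv²_max = ½kA² → A = v_max√(m/k) = 1.86×√(0.66/24.8) = 0.3034 m = 30.34 cm
E = ½mv²_max = ½×0.66×1.86² = 1.142 J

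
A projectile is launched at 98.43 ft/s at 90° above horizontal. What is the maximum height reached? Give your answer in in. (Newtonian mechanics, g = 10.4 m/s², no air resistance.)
H = v₀²sin²(θ)/(2g) (with unit conversion) = 1704.0 in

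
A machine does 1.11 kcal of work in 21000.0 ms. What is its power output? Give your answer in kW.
P = W/t = 4644 J / 21 s = 221.2 W = 0.2212 kW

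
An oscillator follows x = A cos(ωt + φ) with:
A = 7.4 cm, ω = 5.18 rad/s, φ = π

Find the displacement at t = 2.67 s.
x = A cos(ωt + φ) = 7.4×cos(5.18×2.67 + π) = -2.233 cm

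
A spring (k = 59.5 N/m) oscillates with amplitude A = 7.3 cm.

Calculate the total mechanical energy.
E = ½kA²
E = ½kA² = ½×59.5×(0.073)² = 0.1585 J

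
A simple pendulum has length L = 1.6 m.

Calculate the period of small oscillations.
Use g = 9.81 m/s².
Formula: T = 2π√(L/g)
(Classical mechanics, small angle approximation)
T = 2π√(L/g) = 2π√(1.6/9.81) = 2.537 s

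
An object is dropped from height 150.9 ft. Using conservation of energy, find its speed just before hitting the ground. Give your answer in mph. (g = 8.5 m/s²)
mgh = ½mv² → v = √(2gh) = √(2×8.5×45.99) = 27.96 m/s = 62.55 mph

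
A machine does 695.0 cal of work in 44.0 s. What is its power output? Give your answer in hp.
P = W/t = 2908 J / 44 s = 66.09 W = 0.08863 hp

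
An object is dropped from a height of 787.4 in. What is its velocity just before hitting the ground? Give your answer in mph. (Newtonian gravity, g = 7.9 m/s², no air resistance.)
v = √(2gh) (with unit conversion) = 39.76 mph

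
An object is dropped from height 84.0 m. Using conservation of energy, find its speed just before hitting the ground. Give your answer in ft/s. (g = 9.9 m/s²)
mgh = ½mv² → v = √(2gh) = √(2×9.9×84) = 40.78 m/s = 133.8 ft/s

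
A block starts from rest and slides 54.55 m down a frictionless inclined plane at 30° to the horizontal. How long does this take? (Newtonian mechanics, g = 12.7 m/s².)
a = g sin(θ) = 12.7 × sin(30°) = 6.35 m/s²
t = √(2d/a) = √(2 × 54.55 / 6.35) = 4.15 s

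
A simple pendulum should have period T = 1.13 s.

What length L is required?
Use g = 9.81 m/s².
T = 2π√(L/g) → L = g(T/2π)² = 9.81×(1.13/2π)² = 0.3173 m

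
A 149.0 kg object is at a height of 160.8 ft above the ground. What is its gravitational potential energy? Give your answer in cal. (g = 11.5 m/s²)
PE = mgh = 149 kg × 11.5 m/s² × 49.01 m = 8.398e+04 J = 20070.0 cal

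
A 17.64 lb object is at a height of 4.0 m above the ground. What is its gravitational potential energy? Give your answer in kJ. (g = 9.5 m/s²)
PE = mgh = 8.001 kg × 9.5 m/s² × 4 m = 304.1 J = 0.3041 kJ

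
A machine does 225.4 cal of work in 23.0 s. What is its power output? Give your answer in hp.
P = W/t = 943.1 J / 23 s = 41 W = 0.05499 hp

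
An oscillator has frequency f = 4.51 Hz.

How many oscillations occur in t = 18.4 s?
n = f×t = 4.51×18.4 = 82.98 oscillations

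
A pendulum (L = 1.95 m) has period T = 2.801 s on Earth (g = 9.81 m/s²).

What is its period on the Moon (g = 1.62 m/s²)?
T = 2π√(L/g), so T_moon/T_earth = √(g_earth/g_moon)
T_moon = 2π√(1.95/1.62) = 6.893 s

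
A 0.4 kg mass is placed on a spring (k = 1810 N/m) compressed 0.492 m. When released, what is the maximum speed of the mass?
½kx² = ½mv² → v = x√(k/m) = 0.492×√(1810/0.4) = 33.1 m/s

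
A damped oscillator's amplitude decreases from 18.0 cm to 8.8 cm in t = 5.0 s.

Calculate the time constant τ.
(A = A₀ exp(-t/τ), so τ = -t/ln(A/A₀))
A/A₀ = 8.8/18.0 = 0.4889; ln(A/A₀) = -0.7156
τ = −t/ln(A/A₀) = −5.0/-0.7156 = 6.987 s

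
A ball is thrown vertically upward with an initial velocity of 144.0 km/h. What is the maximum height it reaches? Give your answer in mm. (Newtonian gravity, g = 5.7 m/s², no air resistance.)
h_max = v₀²/(2g) (with unit conversion) = 140400.0 mm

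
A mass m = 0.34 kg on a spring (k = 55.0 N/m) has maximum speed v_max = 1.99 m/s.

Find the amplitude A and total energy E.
½mv²_max = ½kA² → A = v_max√(m/k) = 1.99×√(0.34/55.0) = 0.1565 m = 15.65 cm
E = ½mv²_max = ½×0.34×1.99² = 0.6732 J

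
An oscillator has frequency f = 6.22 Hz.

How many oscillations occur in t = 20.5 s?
n = f×t = 6.22×20.5 = 127.5 oscillations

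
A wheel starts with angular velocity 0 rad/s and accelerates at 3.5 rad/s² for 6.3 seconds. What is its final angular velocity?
ω = ω₀ + αt = 0 + 3.5 × 6.3 = 22.05 rad/s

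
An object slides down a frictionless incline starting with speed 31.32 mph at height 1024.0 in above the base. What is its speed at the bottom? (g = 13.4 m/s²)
½mv₀² + mgh = ½mv² → v = √(v₀² + 2gh) = √(14² + 2×13.4×26.01) = 29.88 m/s = 66.85 mph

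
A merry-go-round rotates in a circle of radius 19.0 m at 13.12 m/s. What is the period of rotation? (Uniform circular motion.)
T = 2πr/v = 2π×19.0/13.12 = 9.1 s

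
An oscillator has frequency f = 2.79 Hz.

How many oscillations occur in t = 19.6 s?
n = f×t = 2.79×19.6 = 54.68 oscillations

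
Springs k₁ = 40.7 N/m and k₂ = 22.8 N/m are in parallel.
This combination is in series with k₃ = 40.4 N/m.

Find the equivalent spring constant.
k₁₂ = k₁ + k₂ = 63.5 N/m (parallel)
1/k_eq = 1/k₁₂ + 1/k₃ → k_eq = 24.69 N/m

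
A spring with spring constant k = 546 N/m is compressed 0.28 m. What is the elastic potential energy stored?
PE = ½kx² = ½×546×0.28² = 21.4 J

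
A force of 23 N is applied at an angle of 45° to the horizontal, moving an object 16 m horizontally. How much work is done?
W = Fd cosθ = 23×16×cos(45°) = 260.22 J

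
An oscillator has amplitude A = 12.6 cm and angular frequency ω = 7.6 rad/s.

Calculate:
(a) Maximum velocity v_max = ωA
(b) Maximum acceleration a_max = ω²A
v_max = ωA = 7.6×0.126 = 0.9576 m/s
a_max = ω²A = 7.6²×0.126 = 7.278 m/s²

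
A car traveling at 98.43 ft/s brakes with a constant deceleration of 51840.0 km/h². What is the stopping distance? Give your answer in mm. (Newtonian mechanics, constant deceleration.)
d = v₀² / (2a) (with unit conversion) = 112500.0 mm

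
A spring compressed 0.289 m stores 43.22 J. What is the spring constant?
PE = ½kx² → k = 2PE/x² = 2×43.22/0.289² = 1035.0 N/m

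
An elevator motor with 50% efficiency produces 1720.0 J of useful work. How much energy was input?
W_in = W_out/η = 1720.0/0.5 = 3440.0 J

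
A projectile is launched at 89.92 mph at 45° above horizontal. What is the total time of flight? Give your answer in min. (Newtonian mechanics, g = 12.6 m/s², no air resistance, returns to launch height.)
T = 2v₀sin(θ)/g (with unit conversion) = 0.0752 min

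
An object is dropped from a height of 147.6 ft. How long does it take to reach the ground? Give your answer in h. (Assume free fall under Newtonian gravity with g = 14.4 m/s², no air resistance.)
t = √(2h/g) (with unit conversion) = 0.0006944 h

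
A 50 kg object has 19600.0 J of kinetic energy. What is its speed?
KE = ½mv² → v = √(2KE/m) = √(2×19600.0/50) = 28.0 m/s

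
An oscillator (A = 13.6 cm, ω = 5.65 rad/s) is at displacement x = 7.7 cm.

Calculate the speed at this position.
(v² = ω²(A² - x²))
v = ω√(A² − x²) = 5.65×√(0.136² − 0.077²) = 0.6334 m/s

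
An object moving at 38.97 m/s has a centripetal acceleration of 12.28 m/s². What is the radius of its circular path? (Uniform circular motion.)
r = v²/a_c = 38.97²/12.28 = 123.67 m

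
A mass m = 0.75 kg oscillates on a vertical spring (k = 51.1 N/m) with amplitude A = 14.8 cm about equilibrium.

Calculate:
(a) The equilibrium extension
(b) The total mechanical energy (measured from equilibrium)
x_eq = mg/k = 0.75×9.81/51.1 = 0.144 m = 14.4 cm
E = ½kA² = ½×51.1×(0.148)² = 0.5596 J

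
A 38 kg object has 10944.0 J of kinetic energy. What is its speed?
KE = ½mv² → v = √(2KE/m) = √(2×10944.0/38) = 24.0 m/s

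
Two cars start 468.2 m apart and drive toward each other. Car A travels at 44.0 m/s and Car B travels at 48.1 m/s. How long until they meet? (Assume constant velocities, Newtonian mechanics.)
Combined speed: v_combined = 44.0 + 48.1 = 92.1 m/s
Time to meet: t = d/92.1 = 468.2/92.1 = 5.08 s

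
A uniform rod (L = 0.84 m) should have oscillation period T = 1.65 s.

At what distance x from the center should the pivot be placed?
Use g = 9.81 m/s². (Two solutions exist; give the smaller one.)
T = 2π√((L²/12 + x²)/(gx)). Let c = T²g/(4π²) = 0.6765.
x² − cx + L²/12 = 0 → x = (c − √(c² − L²/3))/2 = 0.1024 m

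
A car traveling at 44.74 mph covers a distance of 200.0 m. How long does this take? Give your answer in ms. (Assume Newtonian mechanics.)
t = d/v (with unit conversion) = 10000.0 ms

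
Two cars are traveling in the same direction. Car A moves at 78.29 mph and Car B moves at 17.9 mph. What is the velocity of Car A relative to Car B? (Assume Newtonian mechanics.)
v_rel = v_A - v_B = 78.29 - 17.9 = 60.39 mph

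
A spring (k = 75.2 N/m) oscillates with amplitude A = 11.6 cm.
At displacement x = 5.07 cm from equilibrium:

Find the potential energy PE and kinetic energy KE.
E_total = ½kA² = ½×75.2×(0.116)² = 0.5059 J
PE = ½kx² = ½×75.2×(0.0507)² = 0.09665 J
KE = E_total − PE = 0.4093 J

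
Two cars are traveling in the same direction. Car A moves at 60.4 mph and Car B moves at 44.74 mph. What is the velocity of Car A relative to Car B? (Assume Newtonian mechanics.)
v_rel = v_A - v_B = 60.4 - 44.74 = 15.66 mph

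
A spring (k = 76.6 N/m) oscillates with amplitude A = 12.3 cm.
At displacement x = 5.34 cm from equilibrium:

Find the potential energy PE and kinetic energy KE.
E_total = ½kA² = ½×76.6×(0.123)² = 0.5794 J
PE = ½kx² = ½×76.6×(0.0534)² = 0.1092 J
KE = E_total − PE = 0.4702 J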